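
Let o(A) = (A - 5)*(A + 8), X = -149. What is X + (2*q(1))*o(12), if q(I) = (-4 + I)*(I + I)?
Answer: -1829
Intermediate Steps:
q(I) = 2*I*(-4 + I) (q(I) = (-4 + I)*(2*I) = 2*I*(-4 + I))
o(A) = (-5 + A)*(8 + A)
X + (2*q(1))*o(12) = -149 + (2*(2*1*(-4 + 1)))*(-40 + 12² + 3*12) = -149 + (2*(2*1*(-3)))*(-40 + 144 + 36) = -149 + (2*(-6))*140 = -149 - 12*140 = -149 - 1680 = -1829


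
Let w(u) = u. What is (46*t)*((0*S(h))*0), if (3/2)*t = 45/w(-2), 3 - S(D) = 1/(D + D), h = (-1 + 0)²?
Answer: 0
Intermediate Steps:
h = 1 (h = (-1)² = 1)
S(D) = 3 - 1/(2*D) (S(D) = 3 - 1/(D + D) = 3 - 1/(2*D))
t = -15 (t = 2*(45/(-2))/3 = 2*(45*(-½))/3 = (⅔)*(-45/2) = -15)
(46*t)*((0*S(h))*0) = (46*(-15))*((0*(3 - ½/1))*0) = -690*0*(3 - ½*1)*0 = -690*0*(3 - ½)*0 = -690*0*(5/2)*0 = -0*0 = -690*0 = 0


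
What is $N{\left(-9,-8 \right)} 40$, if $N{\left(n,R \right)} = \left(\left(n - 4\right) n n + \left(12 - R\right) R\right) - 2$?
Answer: $-48600$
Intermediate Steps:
$N{\left(n,R \right)} = -2 + R \left(12 - R\right) + n^{2} \left(-4 + n\right)$ ($N{\left(n,R \right)} = \left(\left(-4 + n\right) n n + R \left(12 - R\right)\right) - 2 = \left(n \left(-4 + n\right) n + R \left(12 - R\right)\right) - 2 = \left(n^{2} \left(-4 + n\right) + R \left(12 - R\right)\right) - 2 = \left(R \left(12 - R\right) + n^{2} \left(-4 + n\right)\right) - 2 = -2 + R \left(12 - R\right) + n^{2} \left(-4 + n\right)$)
$N{\left(-9,-8 \right)} 40 = \left(-2 + \left(-9\right)^{3} - \left(-8\right)^{2} - 4 \left(-9\right)^{2} + 12 \left(-8\right)\right) 40 = \left(-2 - 729 - 64 - 324 - 96\right) 40 = \left(-1215\right) 40 = -48600$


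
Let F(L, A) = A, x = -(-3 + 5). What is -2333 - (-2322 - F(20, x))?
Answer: -13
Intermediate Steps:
x = -2 (x = -1*2 = -2)
-2333 - (-2322 - F(20, x)) = -2333 - (-2322 - 1*(-2)) = -2333 - (-2322 + 2) = -2333 - 1*(-2320) = -2333 + 2320 = -13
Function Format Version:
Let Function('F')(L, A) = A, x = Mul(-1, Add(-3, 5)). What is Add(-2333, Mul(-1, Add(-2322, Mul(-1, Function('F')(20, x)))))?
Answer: -13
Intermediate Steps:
x = -2 (x = Mul(-1, 2) = -2)
Add(-2333, Mul(-1, Add(-2322, Mul(-1, Function('F')(20, x))))) = Add(-2333, Mul(-1, Add(-2322, Mul(-1, -2)))) = Add(-2333, Mul(-1, Add(-2322, 2))) = Add(-2333, Mul(-1, -2320)) = Add(-2333, 2320) = -13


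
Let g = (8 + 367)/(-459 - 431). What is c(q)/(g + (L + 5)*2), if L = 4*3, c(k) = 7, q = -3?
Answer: 1246/5977 ≈ 0.20847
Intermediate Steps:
L = 12
g = -75/178 (g = 375/(-890) = 375*(-1/890) = -75/178 ≈ -0.42135)
c(q)/(g + (L + 5)*2) = 7/(-75/178 + (12 + 5)*2) = 7/(-75/178 + 17*2) = 7/(-75/178 + 34) = 7/(5977/178) = (178/5977)*7 = 1246/5977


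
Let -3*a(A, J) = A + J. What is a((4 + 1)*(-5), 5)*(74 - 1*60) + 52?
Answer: 436/3 ≈ 145.33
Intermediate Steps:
a(A, J) = -A/3 - J/3 (a(A, J) = -(A + J)/3 = -A/3 - J/3)
a((4 + 1)*(-5), 5)*(74 - 1*60) + 52 = (-(4 + 1)*(-5)/3 - ⅓*5)*(74 - 1*60) + 52 = (-5*(-5)/3 - 5/3)*(74 - 60) + 52 = (-⅓*(-25) - 5/3)*14 + 52 = (25/3 - 5/3)*14 + 52 = (20/3)*14 + 52 = 280/3 + 52 = 436/3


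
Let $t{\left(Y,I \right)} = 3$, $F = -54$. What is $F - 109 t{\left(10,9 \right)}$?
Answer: $-381$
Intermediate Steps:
$F - 109 t{\left(10,9 \right)} = -54 - 327 = -381$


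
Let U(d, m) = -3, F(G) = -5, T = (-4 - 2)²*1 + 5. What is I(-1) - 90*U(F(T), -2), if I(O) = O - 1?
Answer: 268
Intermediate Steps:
T = 41 (T = (-6)²*1 + 5 = 36*1 + 5 = 36 + 5 = 41)
I(O) = -1 + O
I(-1) - 90*U(F(T), -2) = (-1 - 1) - 90*(-3) = -2 + 270 = 268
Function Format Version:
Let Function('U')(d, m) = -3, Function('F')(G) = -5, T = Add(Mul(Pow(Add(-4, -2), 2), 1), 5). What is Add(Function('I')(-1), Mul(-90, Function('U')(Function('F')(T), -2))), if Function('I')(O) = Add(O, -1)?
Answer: 268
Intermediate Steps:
T = 41 (T = Add(Mul(Pow(-6, 2), 1), 5) = Add(Mul(36, 1), 5) = Add(36, 5) = 41)
Function('I')(O) = Add(-1, O)
Add(Function('I')(-1), Mul(-90, Function('U')(Function('F')(T), -2))) = Add(Add(-1, -1), Mul(-90, -3)) = Add(-2, 270) = 268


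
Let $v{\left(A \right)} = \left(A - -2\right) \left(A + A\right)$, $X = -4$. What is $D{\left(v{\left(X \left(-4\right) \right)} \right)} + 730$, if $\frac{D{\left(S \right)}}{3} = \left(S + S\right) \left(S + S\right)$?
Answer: $3982042$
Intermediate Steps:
$v{\left(A \right)} = 2 A \left(2 + A\right)$ ($v{\left(A \right)} = \left(A + 2\right) 2 A = \left(2 + A\right) 2 A = 2 A \left(2 + A\right)$)
$D{\left(S \right)} = 12 S^{2}$ ($D{\left(S \right)} = 3 \left(S + S\right) \left(S + S\right) = 3 \cdot 2 S 2 S = 3 \cdot 4 S^{2} = 12 S^{2}$)
$D{\left(v{\left(X \left(-4\right) \right)} \right)} + 730 = 12 \left(2 \left(\left(-4\right) \left(-4\right)\right) \left(2 - -16\right)\right)^{2} + 730 = 12 \left(2 \cdot 16 \left(2 + 16\right)\right)^{2} + 730 = 12 \left(2 \cdot 16 \cdot 18\right)^{2} + 730 = 12 \cdot 576^{2} + 730 = 12 \cdot 331776 + 730 = 3981312 + 730 = 3982042$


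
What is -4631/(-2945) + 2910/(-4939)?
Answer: 14302559/14545355 ≈ 0.98331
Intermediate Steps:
-4631/(-2945) + 2910/(-4939) = -4631*(-1/2945) + 2910*(-1/4939) = 4631/2945 - 2910/4939 = 14302559/14545355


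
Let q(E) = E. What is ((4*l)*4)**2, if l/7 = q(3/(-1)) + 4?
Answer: 12544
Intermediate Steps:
l = 7 (l = 7*(3/(-1) + 4) = 7*(3*(-1) + 4) = 7*(-3 + 4) = 7*1 = 7)
((4*l)*4)**2 = ((4*7)*4)**2 = (28*4)**2 = 112**2 = 12544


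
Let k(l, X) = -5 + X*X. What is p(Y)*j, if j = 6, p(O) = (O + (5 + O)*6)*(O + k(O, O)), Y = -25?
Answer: -517650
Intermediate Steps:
k(l, X) = -5 + X²
p(O) = (30 + 7*O)*(-5 + O + O²) (p(O) = (O + (5 + O)*6)*(O + (-5 + O²)) = (O + (30 + 6*O))*(-5 + O + O²) = (30 + 7*O)*(-5 + O + O²))
p(Y)*j = (-150 - 5*(-25) + 7*(-25)³ + 37*(-25)²)*6 = (-150 + 125 + 7*(-15625) + 37*625)*6 = (-150 + 125 - 109375 + 23125)*6 = -86275*6 = -517650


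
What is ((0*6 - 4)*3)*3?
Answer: -36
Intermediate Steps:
((0*6 - 4)*3)*3 = ((0 - 4)*3)*3 = -4*3*3 = -12*3 = -36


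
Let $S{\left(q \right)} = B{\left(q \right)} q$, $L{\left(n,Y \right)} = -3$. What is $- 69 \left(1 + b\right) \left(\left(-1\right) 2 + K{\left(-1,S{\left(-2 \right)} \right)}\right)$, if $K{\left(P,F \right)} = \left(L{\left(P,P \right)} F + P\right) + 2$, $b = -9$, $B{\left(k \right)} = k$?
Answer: $-7176$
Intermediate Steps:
$S{\left(q \right)} = q^{2}$ ($S{\left(q \right)} = q q = q^{2}$)
$K{\left(P,F \right)} = 2 + P - 3 F$ ($K{\left(P,F \right)} = \left(- 3 F + P\right) + 2 = \left(P - 3 F\right) + 2 = 2 + P - 3 F$)
$- 69 \left(1 + b\right) \left(\left(-1\right) 2 + K{\left(-1,S{\left(-2 \right)} \right)}\right) = - 69 \left(1 - 9\right) \left(\left(-1\right) 2 - \left(-1 + 12\right)\right) = - 69 \left(- 8 \left(-2 - 11\right)\right) = - 69 \left(\left(-8\right) \left(-13\right)\right) = \left(-69\right) 104 = -7176$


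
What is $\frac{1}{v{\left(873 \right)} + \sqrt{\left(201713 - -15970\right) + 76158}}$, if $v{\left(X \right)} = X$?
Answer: $\frac{97}{52032} - \frac{\sqrt{32649}}{156096} \approx 0.00070668$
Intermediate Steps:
$\frac{1}{v{\left(873 \right)} + \sqrt{\left(201713 - -15970\right) + 76158}} = \frac{1}{873 + \sqrt{\left(201713 - -15970\right) + 76158}} = \frac{1}{873 + \sqrt{\left(201713 + 15970\right) + 76158}} = \frac{1}{873 + \sqrt{217683 + 76158}} = \frac{1}{873 + \sqrt{293841}} = \frac{1}{873 + 3 \sqrt{32649}}$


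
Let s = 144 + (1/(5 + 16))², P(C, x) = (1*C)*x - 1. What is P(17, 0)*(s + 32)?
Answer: -77617/441 ≈ -176.00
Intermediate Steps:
P(C, x) = -1 + C*x (P(C, x) = C*x - 1 = -1 + C*x)
s = 63505/441 (s = 144 + (1/21)² = 144 + 1/441 = 63505/441 ≈ 144.00)
P(17, 0)*(s + 32) = (-1 + 17*0)*(63505/441 + 32) = (-1 + 0)*(77617/441) = -1*77617/441 = -77617/441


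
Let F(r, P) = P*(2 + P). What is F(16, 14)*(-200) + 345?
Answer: -44455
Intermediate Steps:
F(16, 14)*(-200) + 345 = (14*(2 + 14))*(-200) + 345 = (14*16)*(-200) + 345 = 224*(-200) + 345 = -44800 + 345 = -44455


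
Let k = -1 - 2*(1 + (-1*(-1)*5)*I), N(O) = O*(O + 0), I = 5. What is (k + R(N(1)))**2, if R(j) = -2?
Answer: 3025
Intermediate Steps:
N(O) = O**2 (N(O) = O*O = O**2)
k = -53 (k = -1 - 2*(1 + (-1*(-1)*5)*5) = -1 - 2*(1 + (1*5)*5) = -1 - 2*(1 + 5*5) = -1 - 2*(1 + 25) = -1 - 2*26 = -1 - 52 = -53)
(k + R(N(1)))**2 = (-53 - 2)**2 = (-55)**2 = 3025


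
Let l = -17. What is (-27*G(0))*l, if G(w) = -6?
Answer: -2754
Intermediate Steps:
(-27*G(0))*l = -27*(-6)*(-17) = 162*(-17) = -2754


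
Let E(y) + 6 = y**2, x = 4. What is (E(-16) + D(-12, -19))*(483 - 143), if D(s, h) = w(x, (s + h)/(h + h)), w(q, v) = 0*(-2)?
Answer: 85000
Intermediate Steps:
w(q, v) = 0
D(s, h) = 0
E(y) = -6 + y**2
(E(-16) + D(-12, -19))*(483 - 143) = ((-6 + (-16)**2) + 0)*(483 - 143) = ((-6 + 256) + 0)*340 = (250 + 0)*340 = 250*340 = 85000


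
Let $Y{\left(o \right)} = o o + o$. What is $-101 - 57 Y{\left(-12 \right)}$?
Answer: $-7625$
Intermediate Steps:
$Y{\left(o \right)} = o + o^{2}$ ($Y{\left(o \right)} = o^{2} + o = o + o^{2}$)
$-101 - 57 Y{\left(-12 \right)} = -101 - 57 \left(- 12 \left(1 - 12\right)\right) = -101 - 57 \left(\left(-12\right) \left(-11\right)\right) = -101 - 7524 = -7625$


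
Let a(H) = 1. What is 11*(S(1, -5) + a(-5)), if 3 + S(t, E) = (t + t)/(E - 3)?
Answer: -99/4 ≈ -24.750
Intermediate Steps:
S(t, E) = -3 + 2*t/(-3 + E) (S(t, E) = -3 + (t + t)/(E - 3) = -3 + (2*t)/(-3 + E) = -3 + 2*t/(-3 + E))
11*(S(1, -5) + a(-5)) = 11*((9 - 3*(-5) + 2*1)/(-3 - 5) + 1) = 11*((9 + 15 + 2)/(-8) + 1) = 11*(-1/8*26 + 1) = 11*(-13/4 + 1) = 11*(-9/4) = -99/4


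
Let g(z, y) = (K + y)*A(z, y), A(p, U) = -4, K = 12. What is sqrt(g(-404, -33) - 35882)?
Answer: I*sqrt(35798) ≈ 189.2*I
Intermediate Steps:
g(z, y) = -48 - 4*y (g(z, y) = (12 + y)*(-4) = -48 - 4*y)
sqrt(g(-404, -33) - 35882) = sqrt((-48 - 4*(-33)) - 35882) = sqrt((-48 + 132) - 35882) = sqrt(84 - 35882) = sqrt(-35798) = I*sqrt(35798)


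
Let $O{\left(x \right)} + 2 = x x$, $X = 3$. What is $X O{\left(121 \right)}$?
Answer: $43917$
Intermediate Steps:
$O{\left(x \right)} = -2 + x^{2}$ ($O{\left(x \right)} = -2 + x x = -2 + x^{2}$)
$X O{\left(121 \right)} = 3 \left(-2 + 121^{2}\right) = 3 \left(-2 + 14641\right) = 3 \cdot 14639 = 43917$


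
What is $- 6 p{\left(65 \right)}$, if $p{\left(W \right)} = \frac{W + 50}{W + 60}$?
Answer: $- \frac{138}{25} \approx -5.52$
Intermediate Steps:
$p{\left(W \right)} = \frac{50 + W}{60 + W}$
$- 6 p{\left(65 \right)} = - 6 \frac{50 + 65}{60 + 65} = - 6 \cdot \frac{1}{125} \cdot 115 = \left(-6\right) \frac{23}{25} = - \frac{138}{25}$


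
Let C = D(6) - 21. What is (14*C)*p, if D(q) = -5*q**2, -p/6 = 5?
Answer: 84420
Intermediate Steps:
p = -30 (p = -6*5 = -30)
C = -201 (C = -5*6**2 - 21 = -5*36 - 21 = -180 - 21 = -201)
(14*C)*p = (14*(-201))*(-30) = -2814*(-30) = 84420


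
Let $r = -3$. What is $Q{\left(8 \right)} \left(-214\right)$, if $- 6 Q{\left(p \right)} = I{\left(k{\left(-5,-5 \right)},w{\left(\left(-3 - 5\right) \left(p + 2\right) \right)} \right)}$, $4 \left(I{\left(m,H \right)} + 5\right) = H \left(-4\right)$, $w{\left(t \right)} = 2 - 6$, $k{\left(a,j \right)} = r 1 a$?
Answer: $- \frac{107}{3} \approx -35.667$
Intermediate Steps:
$k{\left(a,j \right)} = - 3 a$ ($k{\left(a,j \right)} = \left(-3\right) 1 a = - 3 a$)
$w{\left(t \right)} = -4$ ($w{\left(t \right)} = 2 - 6 = -4$)
$I{\left(m,H \right)} = -5 - H$ ($I{\left(m,H \right)} = -5 + \frac{H \left(-4\right)}{4} = -5 + \frac{\left(-4\right) H}{4} = -5 - H$)
$Q{\left(p \right)} = \frac{1}{6}$ ($Q{\left(p \right)} = - \frac{-5 - -4}{6} = - \frac{-5 + 4}{6} = \left(- \frac{1}{6}\right) \left(-1\right) = \frac{1}{6}$)
$Q{\left(8 \right)} \left(-214\right) = \frac{1}{6} \left(-214\right) = - \frac{107}{3}$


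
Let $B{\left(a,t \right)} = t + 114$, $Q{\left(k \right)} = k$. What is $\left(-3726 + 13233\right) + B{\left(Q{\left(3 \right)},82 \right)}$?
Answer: $9703$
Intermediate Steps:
$B{\left(a,t \right)} = 114 + t$
$\left(-3726 + 13233\right) + B{\left(Q{\left(3 \right)},82 \right)} = \left(-3726 + 13233\right) + \left(114 + 82\right) = 9507 + 196 = 9703$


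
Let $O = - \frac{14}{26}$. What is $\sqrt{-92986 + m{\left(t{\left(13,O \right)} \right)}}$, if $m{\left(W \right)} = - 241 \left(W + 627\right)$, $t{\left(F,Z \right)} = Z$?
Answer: $\frac{i \sqrt{41229786}}{13} \approx 493.93 i$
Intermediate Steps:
$O = - \frac{7}{13}$ ($O = \left(-14\right) \frac{1}{26} = - \frac{7}{13} \approx -0.53846$)
$m{\left(W \right)} = -151107 - 241 W$ ($m{\left(W \right)} = - 241 \left(627 + W\right) = -151107 - 241 W$)
$\sqrt{-92986 + m{\left(t{\left(13,O \right)} \right)}} = \sqrt{-92986 - \frac{1962704}{13}} = \sqrt{- \frac{3171522}{13}} = \frac{i \sqrt{41229786}}{13}$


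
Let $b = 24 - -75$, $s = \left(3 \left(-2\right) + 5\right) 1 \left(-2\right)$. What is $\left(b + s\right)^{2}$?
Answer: $10201$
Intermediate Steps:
$s = 2$ ($s = \left(-6 + 5\right) 1 \left(-2\right) = \left(-1\right) 1 \left(-2\right) = \left(-1\right) \left(-2\right) = 2$)
$b = 99$ ($b = 24 + 75 = 99$)
$\left(b + s\right)^{2} = \left(99 + 2\right)^{2} = 101^{2} = 10201$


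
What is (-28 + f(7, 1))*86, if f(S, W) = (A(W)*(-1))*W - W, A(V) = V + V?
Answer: -2666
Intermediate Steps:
A(V) = 2*V
f(S, W) = -W - 2*W² (f(S, W) = ((2*W)*(-1))*W - W = (-2*W)*W - W = -2*W² - W = -W - 2*W²)
(-28 + f(7, 1))*86 = (-28 - 1*1*(1 + 2*1))*86 = (-28 - 1*1*(1 + 2))*86 = (-28 - 1*1*3)*86 = (-28 - 3)*86 = -31*86 = -2666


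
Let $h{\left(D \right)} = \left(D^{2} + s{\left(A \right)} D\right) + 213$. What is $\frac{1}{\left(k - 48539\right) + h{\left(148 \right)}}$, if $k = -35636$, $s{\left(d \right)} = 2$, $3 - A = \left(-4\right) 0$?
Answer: $- \frac{1}{61762} \approx -1.6191 \cdot 10^{-5}$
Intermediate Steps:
$A = 3$ ($A = 3 - \left(-4\right) 0 = 3 - 0 = 3 + 0 = 3$)
$h{\left(D \right)} = 213 + D^{2} + 2 D$ ($h{\left(D \right)} = \left(D^{2} + 2 D\right) + 213 = 213 + D^{2} + 2 D$)
$\frac{1}{\left(k - 48539\right) + h{\left(148 \right)}} = \frac{1}{\left(-35636 - 48539\right) + \left(213 + 148^{2} + 2 \cdot 148\right)} = \frac{1}{-84175 + \left(213 + 21904 + 296\right)} = \frac{1}{-84175 + 22413} = \frac{1}{-61762} = - \frac{1}{61762}$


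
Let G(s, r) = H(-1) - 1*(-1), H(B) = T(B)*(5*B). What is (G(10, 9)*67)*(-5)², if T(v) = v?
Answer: 10050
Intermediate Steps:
H(B) = 5*B² (H(B) = B*(5*B) = 5*B²)
G(s, r) = 6 (G(s, r) = 5*(-1)² - 1*(-1) = 5*1 + 1 = 5 + 1 = 6)
(G(10, 9)*67)*(-5)² = (6*67)*(-5)² = 402*25 = 10050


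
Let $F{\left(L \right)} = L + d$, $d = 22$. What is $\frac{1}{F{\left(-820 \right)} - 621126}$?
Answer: $- \frac{1}{621924} \approx -1.6079 \cdot 10^{-6}$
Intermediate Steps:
$F{\left(L \right)} = 22 + L$ ($F{\left(L \right)} = L + 22 = 22 + L$)
$\frac{1}{F{\left(-820 \right)} - 621126} = \frac{1}{\left(22 - 820\right) - 621126} = \frac{1}{-798 - 621126} = \frac{1}{-621924} = - \frac{1}{621924}$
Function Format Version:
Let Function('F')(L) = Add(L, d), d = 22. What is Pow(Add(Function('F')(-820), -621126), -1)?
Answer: Rational(-1, 621924) ≈ -1.6079e-6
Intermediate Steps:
Function('F')(L) = Add(22, L) (Function('F')(L) = Add(L, 22) = Add(22, L))
Pow(Add(Function('F')(-820), -621126), -1) = Pow(Add(Add(22, -820), -621126), -1) = Pow(Add(-798, -621126), -1) = Pow(-621924, -1) = Rational(-1, 621924)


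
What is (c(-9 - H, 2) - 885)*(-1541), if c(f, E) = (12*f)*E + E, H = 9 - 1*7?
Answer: 1767527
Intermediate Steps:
H = 2 (H = 9 - 7 = 2)
c(f, E) = E + 12*E*f (c(f, E) = 12*E*f + E = E + 12*E*f)
(c(-9 - H, 2) - 885)*(-1541) = (2*(1 + 12*(-9 - 1*2)) - 885)*(-1541) = (2*(1 + 12*(-9 - 2)) - 885)*(-1541) = (2*(1 + 12*(-11)) - 885)*(-1541) = (2*(1 - 132) - 885)*(-1541) = (2*(-131) - 885)*(-1541) = (-262 - 885)*(-1541) = -1147*(-1541) = 1767527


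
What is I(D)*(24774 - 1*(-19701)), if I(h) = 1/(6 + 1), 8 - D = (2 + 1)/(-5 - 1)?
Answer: 44475/7 ≈ 6353.6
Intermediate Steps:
D = 17/2 (D = 8 - (2 + 1)/(-5 - 1) = 8 - 3/(-6) = 8 - 3*(-1)/6 = 8 - 1*(-1/2) = 8 + 1/2 = 17/2 ≈ 8.5000)
I(h) = 1/7
I(D)*(24774 - 1*(-19701)) = (24774 - 1*(-19701))/7 = (24774 + 19701)/7 = (1/7)*44475 = 44475/7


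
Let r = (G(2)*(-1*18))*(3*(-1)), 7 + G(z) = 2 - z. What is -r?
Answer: 378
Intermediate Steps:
G(z) = -5 - z (G(z) = -7 + (2 - z) = -5 - z)
r = -378 (r = ((-5 - 1*2)*(-1*18))*(3*(-1)) = ((-5 - 2)*(-18))*(-3) = -7*(-18)*(-3) = 126*(-3) = -378)
-r = -1*(-378) = 378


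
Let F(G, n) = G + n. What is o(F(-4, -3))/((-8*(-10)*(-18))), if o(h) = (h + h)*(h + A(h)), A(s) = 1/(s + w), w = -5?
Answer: -119/1728 ≈ -0.068866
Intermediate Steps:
A(s) = 1/(-5 + s) (A(s) = 1/(s - 5) = 1/(-5 + s))
o(h) = 2*h*(h + 1/(-5 + h)) (o(h) = (h + h)*(h + 1/(-5 + h)) = (2*h)*(h + 1/(-5 + h)) = 2*h*(h + 1/(-5 + h)))
o(F(-4, -3))/((-8*(-10)*(-18))) = (2*(-4 - 3)*(1 + (-4 - 3)*(-5 + (-4 - 3)))/(-5 + (-4 - 3)))/((-8*(-10)*(-18))) = (2*(-7)*(1 - 7*(-5 - 7))/(-5 - 7))/((80*(-18))) = (2*(-7)*(1 - 7*(-12))/(-12))/(-1440) = (2*(-7)*(-1/12)*(1 + 84))*(-1/1440) = (2*(-7)*(-1/12)*85)*(-1/1440) = (595/6)*(-1/1440) = -119/1728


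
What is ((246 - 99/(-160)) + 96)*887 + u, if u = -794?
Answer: 48497413/160 ≈ 3.0311e+5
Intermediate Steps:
((246 - 99/(-160)) + 96)*887 + u = ((246 - 99/(-160)) + 96)*887 - 794 = ((246 - 99*(-1/160)) + 96)*887 - 794 = ((246 + 99/160) + 96)*887 - 794 = (39459/160 + 96)*887 - 794 = (54819/160)*887 - 794 = 48624453/160 - 794 = 48497413/160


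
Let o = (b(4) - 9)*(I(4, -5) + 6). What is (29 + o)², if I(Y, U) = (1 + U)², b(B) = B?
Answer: 6561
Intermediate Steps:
o = -110 (o = (4 - 9)*((1 - 5)² + 6) = -5*((-4)² + 6) = -5*(16 + 6) = -5*22 = -110)
(29 + o)² = (29 - 110)² = (-81)² = 6561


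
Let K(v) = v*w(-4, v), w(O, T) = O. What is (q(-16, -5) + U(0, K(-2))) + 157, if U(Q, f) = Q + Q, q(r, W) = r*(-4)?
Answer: 221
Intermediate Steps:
q(r, W) = -4*r
K(v) = -4*v (K(v) = v*(-4) = -4*v)
U(Q, f) = 2*Q
(q(-16, -5) + U(0, K(-2))) + 157 = (-4*(-16) + 2*0) + 157 = (64 + 0) + 157 = 64 + 157 = 221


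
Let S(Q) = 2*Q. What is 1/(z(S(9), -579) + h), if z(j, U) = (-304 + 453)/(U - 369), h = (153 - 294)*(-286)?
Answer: 948/38228899 ≈ 2.4798e-5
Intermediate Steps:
h = 40326 (h = -141*(-286) = 40326)
z(j, U) = 149/(-369 + U)
1/(z(S(9), -579) + h) = 1/(149/(-369 - 579) + 40326) = 1/(149/(-948) + 40326) = 1/(149*(-1/948) + 40326) = 1/(-149/948 + 40326) = 1/(38228899/948) = 948/38228899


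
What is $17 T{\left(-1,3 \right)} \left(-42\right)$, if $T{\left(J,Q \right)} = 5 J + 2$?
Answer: $2142$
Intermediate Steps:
$T{\left(J,Q \right)} = 2 + 5 J$
$17 T{\left(-1,3 \right)} \left(-42\right) = 17 \left(2 + 5 \left(-1\right)\right) \left(-42\right) = 17 \left(2 - 5\right) \left(-42\right) = 17 \left(-3\right) \left(-42\right) = \left(-51\right) \left(-42\right) = 2142$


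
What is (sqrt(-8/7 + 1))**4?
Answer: 1/49 ≈ 0.020408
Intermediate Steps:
(sqrt(-8/7 + 1))**4 = (sqrt(-1/7))**4 = (I*sqrt(7)/7)**4 = 1/49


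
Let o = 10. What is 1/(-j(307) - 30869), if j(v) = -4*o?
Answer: -1/30829 ≈ -3.2437e-5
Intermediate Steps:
j(v) = -40 (j(v) = -4*10 = -40)
1/(-j(307) - 30869) = 1/(-1*(-40) - 30869) = 1/(40 - 30869) = 1/(-30829) = -1/30829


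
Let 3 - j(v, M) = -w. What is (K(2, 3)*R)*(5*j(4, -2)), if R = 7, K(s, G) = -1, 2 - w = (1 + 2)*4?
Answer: 245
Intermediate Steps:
w = -10 (w = 2 - (1 + 2)*4 = 2 - 3*4 = 2 - 1*12 = 2 - 12 = -10)
j(v, M) = -7 (j(v, M) = 3 - (-1)*(-10) = 3 - 1*10 = 3 - 10 = -7)
(K(2, 3)*R)*(5*j(4, -2)) = (-1*7)*(5*(-7)) = -7*(-35) = 245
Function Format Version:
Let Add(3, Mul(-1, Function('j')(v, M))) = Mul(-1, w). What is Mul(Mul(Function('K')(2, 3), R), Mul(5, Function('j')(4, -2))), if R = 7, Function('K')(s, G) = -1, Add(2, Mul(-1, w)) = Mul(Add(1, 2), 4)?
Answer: 245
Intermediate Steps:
w = -10 (w = Add(2, Mul(-1, Mul(Add(1, 2), 4))) = Add(2, Mul(-1, Mul(3, 4))) = Add(2, Mul(-1, 12)) = Add(2, -12) = -10)
Function('j')(v, M) = -7 (Function('j')(v, M) = Add(3, Mul(-1, Mul(-1, -10))) = Add(3, Mul(-1, 10)) = Add(3, -10) = -7)
Mul(Mul(Function('K')(2, 3), R), Mul(5, Function('j')(4, -2))) = Mul(Mul(-1, 7), Mul(5, -7)) = Mul(-7, -35) = 245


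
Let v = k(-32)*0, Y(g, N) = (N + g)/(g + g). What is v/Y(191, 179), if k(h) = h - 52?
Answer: 0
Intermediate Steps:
k(h) = -52 + h
Y(g, N) = (N + g)/(2*g) (Y(g, N) = (N + g)/((2*g)) = (N + g)*(1/(2*g)) = (N + g)/(2*g))
v = 0 (v = (-52 - 32)*0 = -84*0 = 0)
v/Y(191, 179) = 0/(((½)*(179 + 191)/191)) = 0/(((½)*(1/191)*370)) = 0/(185/191) = 0*(191/185) = 0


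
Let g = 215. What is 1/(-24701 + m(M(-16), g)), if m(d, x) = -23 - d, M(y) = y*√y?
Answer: -6181/152820068 - 4*I/38205017 ≈ -4.0446e-5 - 1.047e-7*I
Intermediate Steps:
M(y) = y^(3/2)
1/(-24701 + m(M(-16), g)) = 1/(-24701 + (-23 - (-16)^(3/2))) = 1/(-24701 + (-23 - (-64)*I)) = 1/(-24701 + (-23 + 64*I)) = 1/(-24724 + 64*I) = (-24724 - 64*I)/611280272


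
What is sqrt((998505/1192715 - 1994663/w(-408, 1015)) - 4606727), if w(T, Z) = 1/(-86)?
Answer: sqrt(9499022419776230702)/238543 ≈ 12920.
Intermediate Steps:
w(T, Z) = -1/86
sqrt((998505/1192715 - 1994663/w(-408, 1015)) - 4606727) = sqrt((998505/1192715 - 1994663/(-1/86)) - 4606727) = sqrt((998505*(1/1192715) - 1994663*(-86)) - 4606727) = sqrt((199701/238543 + 171541018) - 4606727) = sqrt(40919909256475/238543 - 4606727) = sqrt(39821006777714/238543) = sqrt(9499022419776230702)/238543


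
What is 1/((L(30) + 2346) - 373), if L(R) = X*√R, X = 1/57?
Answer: 2136759/4215825497 - 19*√30/4215825497 ≈ 0.00050682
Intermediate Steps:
X = 1/57 ≈ 0.017544
L(R) = √R/57
1/((L(30) + 2346) - 373) = 1/((√30/57 + 2346) - 373) = 1/((2346 + √30/57) - 373) = 1/(1973 + √30/57)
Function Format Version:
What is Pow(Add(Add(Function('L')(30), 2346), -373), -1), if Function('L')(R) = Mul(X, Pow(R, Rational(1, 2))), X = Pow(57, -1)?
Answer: Add(Rational(2136759, 4215825497), Mul(Rational(-19, 4215825497), Pow(30, Rational(1, 2)))) ≈ 0.00050682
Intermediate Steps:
X = Rational(1, 57) ≈ 0.017544
Function('L')(R) = Mul(Rational(1, 57), Pow(R, Rational(1, 2)))
Pow(Add(Add(Function('L')(30), 2346), -373), -1) = Pow(Add(Add(Mul(Rational(1, 57), Pow(30, Rational(1, 2))), 2346), -373), -1) = Pow(Add(Add(2346, Mul(Rational(1, 57), Pow(30, Rational(1, 2)))), -373), -1) = Pow(Add(1973, Mul(Rational(1, 57), Pow(30, Rational(1, 2)))), -1)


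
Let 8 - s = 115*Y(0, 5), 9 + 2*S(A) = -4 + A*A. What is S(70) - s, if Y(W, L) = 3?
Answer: 5561/2 ≈ 2780.5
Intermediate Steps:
S(A) = -13/2 + A**2/2 (S(A) = -9/2 + (-4 + A*A)/2 = -9/2 + (-4 + A**2)/2 = -9/2 + (-2 + A**2/2) = -13/2 + A**2/2)
s = -337 (s = 8 - 115*3 = 8 - 1*345 = 8 - 345 = -337)
S(70) - s = (-13/2 + (1/2)*70**2) - 1*(-337) = (-13/2 + (1/2)*4900) + 337 = (-13/2 + 2450) + 337 = 4887/2 + 337 = 5561/2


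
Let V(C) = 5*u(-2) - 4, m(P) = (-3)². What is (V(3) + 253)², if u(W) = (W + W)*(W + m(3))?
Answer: 11881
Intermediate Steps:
m(P) = 9
u(W) = 2*W*(9 + W) (u(W) = (W + W)*(W + 9) = (2*W)*(9 + W) = 2*W*(9 + W))
V(C) = -144 (V(C) = 5*(2*(-2)*(9 - 2)) - 4 = 5*(2*(-2)*7) - 4 = 5*(-28) - 4 = -140 - 4 = -144)
(V(3) + 253)² = (-144 + 253)² = 109² = 11881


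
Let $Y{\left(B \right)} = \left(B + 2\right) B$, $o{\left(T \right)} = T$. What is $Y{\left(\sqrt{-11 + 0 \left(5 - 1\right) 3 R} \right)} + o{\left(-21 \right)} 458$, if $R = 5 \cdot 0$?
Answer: $-9629 + 2 i \sqrt{11} \approx -9629.0 + 6.6332 i$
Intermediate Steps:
$R = 0$
$Y{\left(B \right)} = B \left(2 + B\right)$ ($Y{\left(B \right)} = \left(2 + B\right) B = B \left(2 + B\right)$)
$Y{\left(\sqrt{-11 + 0 \left(5 - 1\right) 3 R} \right)} + o{\left(-21 \right)} 458 = \sqrt{-11 + 0 \left(5 - 1\right) 3 \cdot 0} \left(2 + \sqrt{-11 + 0 \left(5 - 1\right) 3 \cdot 0}\right) - 9618 = \sqrt{-11 + 0 \cdot 4 \cdot 3 \cdot 0} \left(2 + \sqrt{-11 + 0 \cdot 4 \cdot 3 \cdot 0}\right) - 9618 = \sqrt{-11 + 0 \cdot 3 \cdot 0} \left(2 + \sqrt{-11 + 0 \cdot 3 \cdot 0}\right) - 9618 = \sqrt{-11 + 0 \cdot 0} \left(2 + \sqrt{-11 + 0 \cdot 0}\right) - 9618 = \sqrt{-11 + 0} \left(2 + \sqrt{-11 + 0}\right) - 9618 = \sqrt{-11} \left(2 + \sqrt{-11}\right) - 9618 = i \sqrt{11} \left(2 + i \sqrt{11}\right) - 9618 = -9618 + i \sqrt{11} \left(2 + i \sqrt{11}\right)$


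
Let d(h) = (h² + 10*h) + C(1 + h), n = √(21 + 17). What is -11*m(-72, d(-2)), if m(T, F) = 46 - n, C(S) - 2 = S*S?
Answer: -506 + 11*√38 ≈ -438.19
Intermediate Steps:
C(S) = 2 + S² (C(S) = 2 + S*S = 2 + S²)
n = √38 ≈ 6.1644
d(h) = 2 + h² + (1 + h)² + 10*h (d(h) = (h² + 10*h) + (2 + (1 + h)²) = 2 + h² + (1 + h)² + 10*h)
m(T, F) = 46 - √38
-11*m(-72, d(-2)) = -11*(46 - √38) = -506 + 11*√38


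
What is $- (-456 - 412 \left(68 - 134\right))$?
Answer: $-26736$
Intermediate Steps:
$- (-456 - 412 \left(68 - 134\right)) = - (-456 - -27192) = - (-456 + 27192) = \left(-1\right) 26736 = -26736$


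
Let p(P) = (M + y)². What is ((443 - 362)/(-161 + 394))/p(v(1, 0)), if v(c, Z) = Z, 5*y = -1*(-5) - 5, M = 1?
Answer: 81/233 ≈ 0.34764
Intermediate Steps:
y = 0 (y = (-1*(-5) - 5)/5 = (5 - 5)/5 = (⅕)*0 = 0)
p(P) = 1 (p(P) = (1 + 0)² = 1² = 1)
((443 - 362)/(-161 + 394))/p(v(1, 0)) = ((443 - 362)/(-161 + 394))/1 = (81/233)*1 = 81/233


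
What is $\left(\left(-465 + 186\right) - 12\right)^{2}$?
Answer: $84681$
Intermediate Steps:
$\left(\left(-465 + 186\right) - 12\right)^{2} = \left(-279 - 12\right)^{2} = \left(-291\right)^{2} = 84681$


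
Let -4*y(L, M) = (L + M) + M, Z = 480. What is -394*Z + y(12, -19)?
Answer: -378227/2 ≈ -1.8911e+5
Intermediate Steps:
y(L, M) = -M/2 - L/4 (y(L, M) = -((L + M) + M)/4 = -(L + 2*M)/4 = -M/2 - L/4)
-394*Z + y(12, -19) = -394*480 + (-½*(-19) - ¼*12) = -189120 + (19/2 - 3) = -189120 + 13/2 = -378227/2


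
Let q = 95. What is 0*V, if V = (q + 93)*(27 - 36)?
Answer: 0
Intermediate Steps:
V = -1692 (V = (95 + 93)*(27 - 36) = 188*(-9) = -1692)
0*V = 0*(-1692) = 0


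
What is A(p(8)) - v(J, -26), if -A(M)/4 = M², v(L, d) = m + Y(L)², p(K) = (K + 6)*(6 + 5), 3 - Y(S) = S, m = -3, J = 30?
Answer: -95590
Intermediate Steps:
Y(S) = 3 - S
p(K) = 66 + 11*K (p(K) = (6 + K)*11 = 66 + 11*K)
v(L, d) = -3 + (3 - L)²
A(M) = -4*M²
A(p(8)) - v(J, -26) = -4*(66 + 11*8)² - (-3 + (-3 + 30)²) = -4*(66 + 88)² - (-3 + 27²) = -4*154² - (-3 + 729) = -4*23716 - 1*726 = -94864 - 726 = -95590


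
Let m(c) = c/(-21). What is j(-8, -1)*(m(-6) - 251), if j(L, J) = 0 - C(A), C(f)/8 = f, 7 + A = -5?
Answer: -168480/7 ≈ -24069.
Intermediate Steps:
A = -12 (A = -7 - 5 = -12)
C(f) = 8*f
m(c) = -c/21 (m(c) = c*(-1/21) = -c/21)
j(L, J) = 96 (j(L, J) = 0 - 8*(-12) = 0 - 1*(-96) = 0 + 96 = 96)
j(-8, -1)*(m(-6) - 251) = 96*(-1/21*(-6) - 251) = 96*(2/7 - 251) = 96*(-1755/7) = -168480/7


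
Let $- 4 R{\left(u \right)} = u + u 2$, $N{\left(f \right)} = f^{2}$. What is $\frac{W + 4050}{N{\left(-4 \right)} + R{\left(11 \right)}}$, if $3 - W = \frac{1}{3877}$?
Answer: $\frac{62853920}{120187} \approx 522.97$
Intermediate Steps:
$W = \frac{11630}{3877}$ ($W = 3 - \frac{1}{3877} = \frac{11630}{3877} \approx 2.9997$)
$R{\left(u \right)} = - \frac{3 u}{4}$ ($R{\left(u \right)} = - \frac{u + u 2}{4} = - \frac{u + 2 u}{4} = - \frac{3 u}{4}$)
$\frac{W + 4050}{N{\left(-4 \right)} + R{\left(11 \right)}} = \frac{\frac{11630}{3877} + 4050}{\left(-4\right)^{2} - \frac{33}{4}} = \frac{15713480}{3877 \left(16 - \frac{33}{4}\right)} = \frac{15713480}{3877 \cdot \frac{31}{4}} = \frac{15713480}{3877} \cdot \frac{4}{31} = \frac{62853920}{120187}$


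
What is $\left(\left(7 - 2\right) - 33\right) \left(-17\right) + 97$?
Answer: $573$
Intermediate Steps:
$\left(\left(7 - 2\right) - 33\right) \left(-17\right) + 97 = \left(5 - 33\right) \left(-17\right) + 97 = \left(-28\right) \left(-17\right) + 97 = 476 + 97 = 573$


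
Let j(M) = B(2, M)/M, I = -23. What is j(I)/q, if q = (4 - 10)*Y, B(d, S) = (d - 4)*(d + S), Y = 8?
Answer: 7/184 ≈ 0.038043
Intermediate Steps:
B(d, S) = (-4 + d)*(S + d)
j(M) = (-4 - 2*M)/M (j(M) = (2**2 - 4*M - 4*2 + M*2)/M = (4 - 4*M - 8 + 2*M)/M = (-4 - 2*M)/M)
q = -48 (q = (4 - 10)*8 = -6*8 = -48)
j(I)/q = (-2 - 4/(-23))/(-48) = (-2 - 4*(-1/23))*(-1/48) = (-2 + 4/23)*(-1/48) = -42/23*(-1/48) = 7/184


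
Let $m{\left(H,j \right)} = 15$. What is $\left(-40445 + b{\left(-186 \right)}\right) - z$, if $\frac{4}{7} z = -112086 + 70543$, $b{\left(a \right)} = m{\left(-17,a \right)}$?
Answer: $\frac{129081}{4} \approx 32270.0$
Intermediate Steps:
$b{\left(a \right)} = 15$
$z = - \frac{290801}{4}$ ($z = \frac{7 \left(-112086 + 70543\right)}{4} = \frac{7}{4} \left(-41543\right) = - \frac{290801}{4} \approx -72700.0$)
$\left(-40445 + b{\left(-186 \right)}\right) - z = \left(-40445 + 15\right) - - \frac{290801}{4} = -40430 + \frac{290801}{4} = \frac{129081}{4}$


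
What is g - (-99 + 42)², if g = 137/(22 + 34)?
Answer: -181807/56 ≈ -3246.6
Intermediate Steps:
g = 137/56 ≈ 2.4464
g - (-99 + 42)² = 137/56 - (-99 + 42)² = 137/56 - 1*(-57)² = 137/56 - 1*3249 = 137/56 - 3249 = -181807/56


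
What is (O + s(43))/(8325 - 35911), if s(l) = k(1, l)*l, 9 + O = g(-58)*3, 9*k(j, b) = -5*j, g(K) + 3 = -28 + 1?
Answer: 553/124137 ≈ 0.0044548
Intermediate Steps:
g(K) = -30 (g(K) = -3 + (-28 + 1) = -3 - 27 = -30)
k(j, b) = -5*j/9 (k(j, b) = (-5*j)/9 = -5*j/9)
O = -99 (O = -9 - 30*3 = -9 - 90 = -99)
s(l) = -5*l/9 (s(l) = (-5/9*1)*l = -5*l/9)
(O + s(43))/(8325 - 35911) = (-99 - 5/9*43)/(8325 - 35911) = (-99 - 215/9)/(-27586) = -1106/9*(-1/27586) = 553/124137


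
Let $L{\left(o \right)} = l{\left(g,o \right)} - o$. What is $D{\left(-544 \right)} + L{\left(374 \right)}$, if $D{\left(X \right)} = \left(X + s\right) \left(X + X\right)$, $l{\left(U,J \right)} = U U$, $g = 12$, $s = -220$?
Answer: $831002$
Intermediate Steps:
$l{\left(U,J \right)} = U^{2}$
$L{\left(o \right)} = 144 - o$ ($L{\left(o \right)} = 12^{2} - o = 144 - o$)
$D{\left(X \right)} = 2 X \left(-220 + X\right)$ ($D{\left(X \right)} = \left(X - 220\right) \left(X + X\right) = \left(-220 + X\right) 2 X = 2 X \left(-220 + X\right)$)
$D{\left(-544 \right)} + L{\left(374 \right)} = 2 \left(-544\right) \left(-220 - 544\right) + \left(144 - 374\right) = 2 \left(-544\right) \left(-764\right) + \left(144 - 374\right) = 831232 - 230 = 831002$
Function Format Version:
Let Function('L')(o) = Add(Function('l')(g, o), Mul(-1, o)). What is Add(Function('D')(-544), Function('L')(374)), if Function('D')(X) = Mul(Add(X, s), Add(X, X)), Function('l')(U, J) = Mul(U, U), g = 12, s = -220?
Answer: 831002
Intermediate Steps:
Function('l')(U, J) = Pow(U, 2)
Function('L')(o) = Add(144, Mul(-1, o)) (Function('L')(o) = Add(Pow(12, 2), Mul(-1, o)) = Add(144, Mul(-1, o)))
Function('D')(X) = Mul(2, X, Add(-220, X)) (Function('D')(X) = Mul(Add(X, -220), Add(X, X)) = Mul(Add(-220, X), Mul(2, X)) = Mul(2, X, Add(-220, X)))
Add(Function('D')(-544), Function('L')(374)) = Add(Mul(2, -544, Add(-220, -544)), Add(144, Mul(-1, 374))) = Add(Mul(2, -544, -764), Add(144, -374)) = Add(831232, -230) = 831002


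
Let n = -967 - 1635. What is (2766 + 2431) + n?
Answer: 2595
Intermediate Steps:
n = -2602
(2766 + 2431) + n = (2766 + 2431) - 2602 = 5197 - 2602 = 2595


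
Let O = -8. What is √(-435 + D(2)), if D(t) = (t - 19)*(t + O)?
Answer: 3*I*√37 ≈ 18.248*I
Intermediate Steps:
D(t) = (-19 + t)*(-8 + t) (D(t) = (t - 19)*(t - 8) = (-19 + t)*(-8 + t))
√(-435 + D(2)) = √(-435 + (152 + 2² - 27*2)) = √(-435 + (152 + 4 - 54)) = √(-435 + 102) = √(-333) = 3*I*√37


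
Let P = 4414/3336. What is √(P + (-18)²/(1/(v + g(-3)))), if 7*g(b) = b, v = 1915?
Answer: √21141981644847/5838 ≈ 787.61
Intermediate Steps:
g(b) = b/7
P = 2207/1668 (P = 4414*(1/3336) = 2207/1668 ≈ 1.3231)
√(P + (-18)²/(1/(v + g(-3)))) = √(2207/1668 + (-18)²/(1/(1915 + (⅐)*(-3)))) = √(2207/1668 + 324/(1/(1915 - 3/7))) = √(2207/1668 + 324/(1/(13402/7))) = √(2207/1668 + 324/(7/13402)) = √(2207/1668 + 324*(13402/7)) = √(2207/1668 + 4342248/7) = √(7242885113/11676) = √21141981644847/5838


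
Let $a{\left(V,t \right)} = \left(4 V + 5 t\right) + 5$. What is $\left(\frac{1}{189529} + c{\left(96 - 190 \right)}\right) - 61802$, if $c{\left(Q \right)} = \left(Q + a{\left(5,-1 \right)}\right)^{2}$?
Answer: $- \frac{10675410453}{189529} \approx -56326.0$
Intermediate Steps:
$a{\left(V,t \right)} = 5 + 4 V + 5 t$
$c{\left(Q \right)} = \left(20 + Q\right)^{2}$ ($c{\left(Q \right)} = \left(Q + \left(5 + 4 \cdot 5 + 5 \left(-1\right)\right)\right)^{2} = \left(Q + \left(5 + 20 - 5\right)\right)^{2} = \left(Q + 20\right)^{2} = \left(20 + Q\right)^{2}$)
$\left(\frac{1}{189529} + c{\left(96 - 190 \right)}\right) - 61802 = \left(\frac{1}{189529} + \left(20 + \left(96 - 190\right)\right)^{2}\right) - 61802 = \left(\frac{1}{189529} + \left(20 - 94\right)^{2}\right) - 61802 = \left(\frac{1}{189529} + \left(-74\right)^{2}\right) - 61802 = \left(\frac{1}{189529} + 5476\right) - 61802 = \frac{1037860805}{189529} - 61802 = - \frac{10675410453}{189529}$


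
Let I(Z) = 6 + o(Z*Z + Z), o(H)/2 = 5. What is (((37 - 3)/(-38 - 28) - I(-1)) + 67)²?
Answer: 2775556/1089 ≈ 2548.7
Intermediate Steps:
o(H) = 10 (o(H) = 2*5 = 10)
I(Z) = 16 (I(Z) = 6 + 10 = 16)
(((37 - 3)/(-38 - 28) - I(-1)) + 67)² = (((37 - 3)/(-38 - 28) - 1*16) + 67)² = ((34/(-66) - 16) + 67)² = ((34*(-1/66) - 16) + 67)² = ((-17/33 - 16) + 67)² = (-545/33 + 67)² = (1666/33)² = 2775556/1089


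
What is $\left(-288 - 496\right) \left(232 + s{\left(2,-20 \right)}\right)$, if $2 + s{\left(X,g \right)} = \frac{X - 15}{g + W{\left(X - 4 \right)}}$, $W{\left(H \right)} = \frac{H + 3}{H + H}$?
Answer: $- \frac{14646688}{81} \approx -1.8082 \cdot 10^{5}$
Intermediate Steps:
$W{\left(H \right)} = \frac{3 + H}{2 H}$
$s{\left(X,g \right)} = -2 + \frac{-15 + X}{g + \frac{-1 + X}{2 \left(-4 + X\right)}}$ ($s{\left(X,g \right)} = -2 + \frac{X - 15}{g + \frac{3 + \left(X - 4\right)}{2 \left(X - 4\right)}} = -2 + \frac{-15 + X}{g + \frac{3 + \left(-4 + X\right)}{2 \left(-4 + X\right)}} = -2 + \frac{-15 + X}{g + \frac{-1 + X}{2 \left(-4 + X\right)}}$)
$\left(-288 - 496\right) \left(232 + s{\left(2,-20 \right)}\right) = \left(-288 - 496\right) \left(232 + \frac{2 - 4 - 2 \left(-4 + 2\right) \left(15 - 2 + 2 \left(-20\right)\right)}{-1 + 2 + 2 \left(-20\right) \left(-4 + 2\right)}\right) = - 784 \left(232 + \frac{2 - 4 - - 4 \left(15 - 2 - 40\right)}{-1 + 2 + 2 \left(-20\right) \left(-2\right)}\right) = - 784 \left(232 + \frac{2 - 4 - \left(-4\right) \left(-27\right)}{-1 + 2 + 80}\right) = - 784 \left(232 + \frac{2 - 4 - 108}{81}\right) = - 784 \left(232 + \frac{1}{81} \left(-110\right)\right) = - 784 \left(232 - \frac{110}{81}\right) = \left(-784\right) \frac{18682}{81} = - \frac{14646688}{81}$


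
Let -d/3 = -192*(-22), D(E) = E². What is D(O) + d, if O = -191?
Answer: 23809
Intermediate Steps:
d = -12672 (d = -(-576)*(-22) = -3*4224 = -12672)
D(O) + d = (-191)² - 12672 = 36481 - 12672 = 23809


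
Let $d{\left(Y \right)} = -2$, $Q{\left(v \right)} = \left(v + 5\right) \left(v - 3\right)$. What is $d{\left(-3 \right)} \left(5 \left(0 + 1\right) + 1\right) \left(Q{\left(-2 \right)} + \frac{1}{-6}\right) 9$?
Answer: $1638$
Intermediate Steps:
$Q{\left(v \right)} = \left(-3 + v\right) \left(5 + v\right)$ ($Q{\left(v \right)} = \left(5 + v\right) \left(-3 + v\right) = \left(-3 + v\right) \left(5 + v\right)$)
$d{\left(-3 \right)} \left(5 \left(0 + 1\right) + 1\right) \left(Q{\left(-2 \right)} + \frac{1}{-6}\right) 9 = - 2 \left(5 \left(0 + 1\right) + 1\right) \left(\left(-15 + \left(-2\right)^{2} + 2 \left(-2\right)\right) + \frac{1}{-6}\right) 9 = - 2 \left(5 \cdot 1 + 1\right) \left(\left(-15 + 4 - 4\right) - \frac{1}{6}\right) 9 = - 2 \left(5 + 1\right) \left(-15 - \frac{1}{6}\right) 9 = - 2 \cdot 6 \left(- \frac{91}{6}\right) 9 = \left(-2\right) \left(-91\right) 9 = 182 \cdot 9 = 1638$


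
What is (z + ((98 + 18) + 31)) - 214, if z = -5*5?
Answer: -92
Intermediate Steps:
z = -25 (z = -1*25 = -25)
(z + ((98 + 18) + 31)) - 214 = (-25 + ((98 + 18) + 31)) - 214 = (-25 + (116 + 31)) - 214 = (-25 + 147) - 214 = 122 - 214 = -92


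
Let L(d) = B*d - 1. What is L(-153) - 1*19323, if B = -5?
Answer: -18559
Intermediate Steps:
L(d) = -1 - 5*d (L(d) = -5*d - 1 = -1 - 5*d)
L(-153) - 1*19323 = (-1 - 5*(-153)) - 1*19323 = (-1 + 765) - 19323 = 764 - 19323 = -18559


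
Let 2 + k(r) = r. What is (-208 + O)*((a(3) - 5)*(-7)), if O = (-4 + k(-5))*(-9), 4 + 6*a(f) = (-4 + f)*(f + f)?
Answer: -15260/3 ≈ -5086.7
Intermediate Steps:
k(r) = -2 + r
a(f) = -⅔ + f*(-4 + f)/3 (a(f) = -⅔ + ((-4 + f)*(f + f))/6 = -⅔ + ((-4 + f)*(2*f))/6 = -⅔ + (2*f*(-4 + f))/6 = -⅔ + f*(-4 + f)/3)
O = 99 (O = (-4 + (-2 - 5))*(-9) = (-4 - 7)*(-9) = -11*(-9) = 99)
(-208 + O)*((a(3) - 5)*(-7)) = (-208 + 99)*(((-⅔ - 4/3*3 + (⅓)*3²) - 5)*(-7)) = -109*((-⅔ - 4 + (⅓)*9) - 5)*(-7) = -109*((-⅔ - 4 + 3) - 5)*(-7) = -109*(-5/3 - 5)*(-7) = -(-2180)*(-7)/3 = -109*140/3 = -15260/3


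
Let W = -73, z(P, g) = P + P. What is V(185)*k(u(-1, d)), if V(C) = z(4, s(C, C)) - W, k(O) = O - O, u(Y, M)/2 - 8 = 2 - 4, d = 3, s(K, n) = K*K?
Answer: 0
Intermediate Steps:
s(K, n) = K**2
z(P, g) = 2*P
u(Y, M) = 12 (u(Y, M) = 16 + 2*(2 - 4) = 16 + 2*(-2) = 16 - 4 = 12)
k(O) = 0
V(C) = 81 (V(C) = 2*4 - 1*(-73) = 8 + 73 = 81)
V(185)*k(u(-1, d)) = 81*0 = 0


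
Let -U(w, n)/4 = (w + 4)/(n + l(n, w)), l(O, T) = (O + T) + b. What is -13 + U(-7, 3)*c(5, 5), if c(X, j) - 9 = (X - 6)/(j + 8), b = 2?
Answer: 1223/13 ≈ 94.077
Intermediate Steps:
c(X, j) = 9 + (-6 + X)/(8 + j) (c(X, j) = 9 + (X - 6)/(j + 8) = 9 + (-6 + X)/(8 + j))
l(O, T) = 2 + O + T (l(O, T) = (O + T) + 2 = 2 + O + T)
U(w, n) = -4*(4 + w)/(2 + w + 2*n) (U(w, n) = -4*(w + 4)/(n + (2 + n + w)) = -4*(4 + w)/(2 + w + 2*n))
-13 + U(-7, 3)*c(5, 5) = -13 + (4*(-4 - 1*(-7))/(2 - 7 + 2*3))*((66 + 5 + 9*5)/(8 + 5)) = -13 + (4*(-4 + 7)/(2 - 7 + 6))*((66 + 5 + 45)/13) = -13 + (4*3/1)*((1/13)*116) = -13 + (4*1*3)*(116/13) = -13 + 12*(116/13) = -13 + 1392/13 = 1223/13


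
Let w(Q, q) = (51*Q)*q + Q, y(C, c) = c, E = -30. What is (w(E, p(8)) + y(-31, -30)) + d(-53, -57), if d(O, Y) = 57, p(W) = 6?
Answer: -9183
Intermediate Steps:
w(Q, q) = Q + 51*Q*q (w(Q, q) = 51*Q*q + Q = Q + 51*Q*q)
(w(E, p(8)) + y(-31, -30)) + d(-53, -57) = (-30*(1 + 51*6) - 30) + 57 = (-30*(1 + 306) - 30) + 57 = (-30*307 - 30) + 57 = (-9210 - 30) + 57 = -9240 + 57 = -9183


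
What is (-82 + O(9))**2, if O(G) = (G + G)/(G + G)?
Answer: 6561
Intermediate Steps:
O(G) = 1 (O(G) = (2*G)/((2*G)) = (2*G)*(1/(2*G)) = 1)
(-82 + O(9))**2 = (-82 + 1)**2 = (-81)**2 = 6561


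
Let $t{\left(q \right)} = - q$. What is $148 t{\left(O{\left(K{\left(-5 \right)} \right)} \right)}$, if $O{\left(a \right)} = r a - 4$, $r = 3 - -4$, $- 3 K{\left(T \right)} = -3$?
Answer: $-444$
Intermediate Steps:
$K{\left(T \right)} = 1$ ($K{\left(T \right)} = \left(- \frac{1}{3}\right) \left(-3\right) = 1$)
$r = 7$ ($r = 3 + 4 = 7$)
$O{\left(a \right)} = -4 + 7 a$ ($O{\left(a \right)} = 7 a - 4 = -4 + 7 a$)
$148 t{\left(O{\left(K{\left(-5 \right)} \right)} \right)} = 148 \left(- (-4 + 7 \cdot 1)\right) = 148 \left(- (-4 + 7)\right) = 148 \left(\left(-1\right) 3\right) = 148 \left(-3\right) = -444$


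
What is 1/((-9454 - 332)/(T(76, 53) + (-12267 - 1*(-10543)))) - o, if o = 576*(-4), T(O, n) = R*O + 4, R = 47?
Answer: 11272546/4893 ≈ 2303.8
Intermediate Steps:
T(O, n) = 4 + 47*O (T(O, n) = 47*O + 4 = 4 + 47*O)
o = -2304
1/((-9454 - 332)/(T(76, 53) + (-12267 - 1*(-10543)))) - o = 1/((-9454 - 332)/((4 + 47*76) + (-12267 - 1*(-10543)))) - 1*(-2304) = 1/(-9786/((4 + 3572) + (-12267 + 10543))) + 2304 = 1/(-9786/(3576 - 1724)) + 2304 = 1/(-9786/1852) + 2304 = 1/(-9786*1/1852) + 2304 = 1/(-4893/926) + 2304 = -926/4893 + 2304 = 11272546/4893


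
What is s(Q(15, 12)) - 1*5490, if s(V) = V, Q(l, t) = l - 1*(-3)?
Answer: -5472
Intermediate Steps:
Q(l, t) = 3 + l (Q(l, t) = l + 3 = 3 + l)
s(Q(15, 12)) - 1*5490 = (3 + 15) - 1*5490 = 18 - 5490 = -5472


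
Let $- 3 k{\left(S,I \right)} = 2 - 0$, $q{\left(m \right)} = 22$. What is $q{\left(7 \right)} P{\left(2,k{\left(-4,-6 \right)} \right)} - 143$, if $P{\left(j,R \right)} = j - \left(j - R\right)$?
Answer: $- \frac{473}{3} \approx -157.67$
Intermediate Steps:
$k{\left(S,I \right)} = - \frac{2}{3}$ ($k{\left(S,I \right)} = - \frac{2 - 0}{3} = - \frac{2 + 0}{3} = \left(- \frac{1}{3}\right) 2 = - \frac{2}{3}$)
$P{\left(j,R \right)} = R$ ($P{\left(j,R \right)} = j + \left(R - j\right) = R$)
$q{\left(7 \right)} P{\left(2,k{\left(-4,-6 \right)} \right)} - 143 = 22 \left(- \frac{2}{3}\right) - 143 = - \frac{44}{3} - 143 = - \frac{473}{3}$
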